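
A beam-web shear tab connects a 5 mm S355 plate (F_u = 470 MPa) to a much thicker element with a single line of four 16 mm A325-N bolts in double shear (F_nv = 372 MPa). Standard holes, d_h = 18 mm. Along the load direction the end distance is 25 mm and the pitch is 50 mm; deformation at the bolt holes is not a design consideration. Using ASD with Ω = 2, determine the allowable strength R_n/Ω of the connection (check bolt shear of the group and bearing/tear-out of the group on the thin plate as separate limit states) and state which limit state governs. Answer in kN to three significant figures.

Bolt shear: A_b = π·16²/4 = 201.1 mm²; R_n = 372 × 201.1 × 4 × 2 / 1000 = 598.4 kN → 598.4 / 2 = 299 kN.
Bearing (1.5 l_c t F_u ≤ 3.0 d t F_u): upper limit = 3.0·16·5·470 / 1000 = 112.8 kN.
  Edge l_c = 25 − 18/2 = 16 → r_n = 56.4 kN; interior l_c = 50 − 18 = 32 → r_n = 112.8 kN.
  R_n,bearing = 1·56.4 + 3·112.8 = 394.8 kN → 394.8 / 2 = 197 kN.
Bearing governs: 197 kN.

197 kN (bearing governs)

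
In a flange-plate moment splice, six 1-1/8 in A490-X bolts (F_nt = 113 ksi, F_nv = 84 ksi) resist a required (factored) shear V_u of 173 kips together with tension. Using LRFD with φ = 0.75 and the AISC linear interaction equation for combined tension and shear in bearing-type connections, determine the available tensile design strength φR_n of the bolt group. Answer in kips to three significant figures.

424 kips

A_b = π·1.125²/4 = 0.994 in²; f_rv = 173 / (6 × 0.994) = 29.01 ksi.
F'_nt = 1.3 F_nt − (F_nt / φF_nv) f_rv = 1.3·113 − (113/(0.75·84))·29.01 = 94.87 ksi, capped at F_nt → F'_nt = 94.87 ksi.
R_n = F'_nt · A_b · n = 94.87 × 0.994 × 6 = 565.8 kips.
Design strength φR_n = 0.75 × 565.8 = 424 kips.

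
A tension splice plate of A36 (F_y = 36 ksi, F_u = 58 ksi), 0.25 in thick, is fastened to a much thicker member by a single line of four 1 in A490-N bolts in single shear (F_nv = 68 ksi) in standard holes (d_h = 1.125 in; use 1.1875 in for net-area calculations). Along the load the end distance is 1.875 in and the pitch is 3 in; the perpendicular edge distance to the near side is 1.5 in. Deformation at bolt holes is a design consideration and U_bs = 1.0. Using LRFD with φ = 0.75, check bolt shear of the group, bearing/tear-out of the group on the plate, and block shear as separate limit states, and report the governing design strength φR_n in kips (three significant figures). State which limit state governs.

Bolt shear: A_b = π·1²/4 = 0.7854 in²; R_n = 68 × 0.7854 × 4 × 1 = 213.6 kips → 0.75 × 213.6 = 160 kips.
Bearing: edge l_c = 1.312, r_n = 22.84 kips; interior l_c = 1.875, r_n = 32.62 kips; R_n = 22.84 + 3·32.62 = 120.7 kips → 90.5 kips.
Block shear: A_gv = 2.719, A_nv = 1.68, A_nt = 0.2266 in²; R_n = min(0.6F_uA_nv, 0.6F_yA_gv) + U_bs·F_u·A_nt = 71.59 kips → 53.7 kips.
Block shear governs: 53.7 kips.

53.7 kips (block shear governs)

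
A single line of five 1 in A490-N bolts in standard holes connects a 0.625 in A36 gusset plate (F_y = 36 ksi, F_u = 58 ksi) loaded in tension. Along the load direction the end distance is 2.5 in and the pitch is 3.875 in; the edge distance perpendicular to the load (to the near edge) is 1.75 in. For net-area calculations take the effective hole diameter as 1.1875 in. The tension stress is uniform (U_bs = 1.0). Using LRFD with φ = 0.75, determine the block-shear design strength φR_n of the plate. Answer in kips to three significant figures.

214 kips

Shear plane L_v = 2.5 + 4·3.875 = 18 in; A_gv = 18 × 0.625 = 11.25 in².
A_nv = (18 − 4.5·1.1875) × 0.625 = 7.91 in².
A_nt = (1.75 − 0.5·1.1875) × 0.625 = 0.7227 in².
0.6 F_u A_nv = 275.3 kips; 0.6 F_y A_gv = 243 kips → shear yielding governs the shear term.
R_n = 243 + 1.0 × 58 × 0.7227 = 284.9 kips.
Design strength φR_n = 0.75 × 284.9 = 214 kips.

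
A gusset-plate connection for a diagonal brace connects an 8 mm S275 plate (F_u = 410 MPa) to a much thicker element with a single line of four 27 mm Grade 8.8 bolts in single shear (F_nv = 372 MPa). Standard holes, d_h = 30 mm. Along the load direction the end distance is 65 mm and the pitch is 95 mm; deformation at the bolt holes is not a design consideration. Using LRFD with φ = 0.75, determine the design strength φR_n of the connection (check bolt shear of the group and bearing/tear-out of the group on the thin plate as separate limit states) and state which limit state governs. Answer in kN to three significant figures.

639 kN (bolt shear governs)

Bolt shear: A_b = π·27²/4 = 572.6 mm²; R_n = 372 × 572.6 × 4 × 1 / 1000 = 852 kN → 0.75 × 852 = 639 kN.
Bearing (1.5 l_c t F_u ≤ 3.0 d t F_u): upper limit = 3.0·27·8·410 / 1000 = 265.7 kN.
  Edge l_c = 65 − 30/2 = 50 → r_n = 246 kN; interior l_c = 95 − 30 = 65 → r_n = 265.7 kN.
  R_n,bearing = 1·246 + 3·265.7 = 1043 kN → 0.75 × 1043 = 782 kN.
Bolt shear governs: 639 kN.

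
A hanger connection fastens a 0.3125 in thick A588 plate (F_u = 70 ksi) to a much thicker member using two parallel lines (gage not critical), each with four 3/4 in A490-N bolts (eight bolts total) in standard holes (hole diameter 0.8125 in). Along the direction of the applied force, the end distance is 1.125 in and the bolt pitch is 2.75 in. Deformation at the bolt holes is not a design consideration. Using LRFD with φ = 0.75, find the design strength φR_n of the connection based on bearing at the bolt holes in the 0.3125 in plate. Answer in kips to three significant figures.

257 kips

Per bolt r_n = 1.5 l_c t F_u ≤ 3.0 d t F_u; upper limit = 3.0 × 0.75 × 0.3125 × 70 = 49.22 kips.
Edge bolt: l_c = 1.125 − 0.8125/2 = 0.7188 in → 1.5 × 0.7188 × 0.3125 × 70 = 23.58 → r_n = 23.58 kips.
Interior bolts: l_c = 2.75 − 0.8125 = 1.938 in → 1.5 × 1.938 × 0.3125 × 70 = 63.57 → r_n = 49.22 kips.
R_n = 2 × 23.58 + 6 × 49.22 = 342.5 kips.
Design strength φR_n = 0.75 × 342.5 = 257 kips.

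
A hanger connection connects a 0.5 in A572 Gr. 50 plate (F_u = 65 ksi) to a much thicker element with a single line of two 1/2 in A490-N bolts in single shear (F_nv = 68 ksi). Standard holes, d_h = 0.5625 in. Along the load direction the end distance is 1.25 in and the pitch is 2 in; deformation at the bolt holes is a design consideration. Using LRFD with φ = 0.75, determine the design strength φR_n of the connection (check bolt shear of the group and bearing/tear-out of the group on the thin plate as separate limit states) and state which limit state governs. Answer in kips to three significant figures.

20 kips (bolt shear governs)

Bolt shear: A_b = π·0.5²/4 = 0.1963 in²; R_n = 68 × 0.1963 × 2 × 1 = 26.7 kips → 0.75 × 26.7 = 20 kips.
Bearing (1.2 l_c t F_u ≤ 2.4 d t F_u): upper limit = 2.4·0.5·0.5·65 = 39 kips.
  Edge l_c = 1.25 − 0.5625/2 = 0.9688 → r_n = 37.78 kips; interior l_c = 2 − 0.5625 = 1.438 → r_n = 39 kips.
  R_n,bearing = 1·37.78 + 1·39 = 76.78 kips → 0.75 × 76.78 = 57.6 kips.
Bolt shear governs: 20 kips.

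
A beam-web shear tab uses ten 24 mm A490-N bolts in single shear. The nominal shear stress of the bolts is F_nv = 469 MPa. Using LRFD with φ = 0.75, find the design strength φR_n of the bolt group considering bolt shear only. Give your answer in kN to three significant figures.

A_b = π × 24² / 4 = 452.4 mm².
R_n = F_nv · A_b · n · n_s = 469 × 452.4 × 10 × 1 / 1000 = 2122 kN.
Design strength φR_n = 0.75 × 2122 = 1590 kN.

1590 kN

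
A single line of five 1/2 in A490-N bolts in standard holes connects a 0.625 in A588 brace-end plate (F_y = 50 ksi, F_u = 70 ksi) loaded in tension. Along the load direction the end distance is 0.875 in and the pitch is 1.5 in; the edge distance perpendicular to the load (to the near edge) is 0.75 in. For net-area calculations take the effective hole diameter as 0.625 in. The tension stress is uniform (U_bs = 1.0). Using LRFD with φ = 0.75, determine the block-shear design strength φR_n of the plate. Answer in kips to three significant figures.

Shear plane L_v = 0.875 + 4·1.5 = 6.875 in; A_gv = 6.875 × 0.625 = 4.297 in².
A_nv = (6.875 − 4.5·0.625) × 0.625 = 2.539 in².
A_nt = (0.75 − 0.5·0.625) × 0.625 = 0.2734 in².
0.6 F_u A_nv = 106.6 kips; 0.6 F_y A_gv = 128.9 kips → shear rupture governs the shear term.
R_n = 106.6 + 1.0 × 70 × 0.2734 = 125.8 kips.
Design strength φR_n = 0.75 × 125.8 = 94.3 kips.

94.3 kips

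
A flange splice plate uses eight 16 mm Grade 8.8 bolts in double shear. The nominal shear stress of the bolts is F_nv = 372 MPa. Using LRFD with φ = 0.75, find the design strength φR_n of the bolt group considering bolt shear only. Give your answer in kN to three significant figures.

898 kN

A_b = π × 16² / 4 = 201.1 mm².
R_n = F_nv · A_b · n · n_s = 372 × 201.1 × 8 × 2 / 1000 = 1197 kN.
Design strength φR_n = 0.75 × 1197 = 898 kN.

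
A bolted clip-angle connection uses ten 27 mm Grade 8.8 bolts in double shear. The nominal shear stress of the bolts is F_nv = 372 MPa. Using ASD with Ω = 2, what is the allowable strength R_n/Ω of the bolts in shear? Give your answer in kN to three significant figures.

A_b = π × 27² / 4 = 572.6 mm².
R_n = F_nv · A_b · n · n_s = 372 × 572.6 × 10 × 2 / 1000 = 4260 kN.
Allowable strength R_n/Ω = 4260 / 2 = 2130 kN.

2130 kN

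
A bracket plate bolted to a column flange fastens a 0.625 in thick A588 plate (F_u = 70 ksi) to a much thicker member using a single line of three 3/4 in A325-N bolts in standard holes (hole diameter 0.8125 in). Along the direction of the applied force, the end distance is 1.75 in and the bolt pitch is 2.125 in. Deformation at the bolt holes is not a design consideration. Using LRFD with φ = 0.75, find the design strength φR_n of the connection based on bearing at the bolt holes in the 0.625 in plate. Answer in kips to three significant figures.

195 kips

Per bolt r_n = 1.5 l_c t F_u ≤ 3.0 d t F_u; upper limit = 3.0 × 0.75 × 0.625 × 70 = 98.44 kips.
Edge bolt: l_c = 1.75 − 0.8125/2 = 1.344 in → 1.5 × 1.344 × 0.625 × 70 = 88.18 → r_n = 88.18 kips.
Interior bolts: l_c = 2.125 − 0.8125 = 1.312 in → 1.5 × 1.312 × 0.625 × 70 = 86.13 → r_n = 86.13 kips.
R_n = 1 × 88.18 + 2 × 86.13 = 260.4 kips.
Design strength φR_n = 0.75 × 260.4 = 195 kips.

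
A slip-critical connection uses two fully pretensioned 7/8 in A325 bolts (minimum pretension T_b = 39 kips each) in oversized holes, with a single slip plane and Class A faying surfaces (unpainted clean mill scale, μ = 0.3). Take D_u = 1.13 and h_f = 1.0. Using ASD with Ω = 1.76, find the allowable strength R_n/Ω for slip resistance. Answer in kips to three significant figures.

15 kips

R_n = μ · D_u · h_f · T_b · n_s · n_b = 0.3 × 1.13 × 1.0 × 39 × 1 × 2 = 26.44 kips.
Allowable strength R_n/Ω = 26.44 / 1.76 = 15 kips.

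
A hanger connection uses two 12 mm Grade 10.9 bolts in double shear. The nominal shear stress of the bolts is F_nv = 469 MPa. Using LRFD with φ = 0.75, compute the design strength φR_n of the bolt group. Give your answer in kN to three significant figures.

A_b = π × 12² / 4 = 113.1 mm².
R_n = F_nv · A_b · n · n_s = 469 × 113.1 × 2 × 2 / 1000 = 212.2 kN.
Design strength φR_n = 0.75 × 212.2 = 159 kN.

159 kN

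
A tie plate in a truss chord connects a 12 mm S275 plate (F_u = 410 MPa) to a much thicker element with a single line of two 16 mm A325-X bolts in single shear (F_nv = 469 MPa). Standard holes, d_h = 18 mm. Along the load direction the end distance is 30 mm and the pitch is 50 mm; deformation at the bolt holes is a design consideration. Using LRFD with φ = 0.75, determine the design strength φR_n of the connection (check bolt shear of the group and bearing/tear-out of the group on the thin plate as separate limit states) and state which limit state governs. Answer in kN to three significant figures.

Bolt shear: A_b = π·16²/4 = 201.1 mm²; R_n = 469 × 201.1 × 2 × 1 / 1000 = 188.6 kN → 0.75 × 188.6 = 141 kN.
Bearing (1.2 l_c t F_u ≤ 2.4 d t F_u): upper limit = 2.4·16·12·410 / 1000 = 188.9 kN.
  Edge l_c = 30 − 18/2 = 21 → r_n = 124 kN; interior l_c = 50 − 18 = 32 → r_n = 188.9 kN.
  R_n,bearing = 1·124 + 1·188.9 = 312.9 kN → 0.75 × 312.9 = 235 kN.
Bolt shear governs: 141 kN.

141 kN (bolt shear governs)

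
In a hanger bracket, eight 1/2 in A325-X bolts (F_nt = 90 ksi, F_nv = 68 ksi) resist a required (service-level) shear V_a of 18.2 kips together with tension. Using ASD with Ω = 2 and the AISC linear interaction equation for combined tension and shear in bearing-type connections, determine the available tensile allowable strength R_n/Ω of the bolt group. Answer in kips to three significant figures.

67.8 kips

A_b = π·0.5²/4 = 0.1963 in²; f_rv = 18.2 / (8 × 0.1963) = 11.59 ksi.
F'_nt = 1.3 F_nt − (Ω F_nt / F_nv) f_rv = 1.3·90 − (2·90/68)·11.59 = 86.33 ksi, capped at F_nt → F'_nt = 86.33 ksi.
R_n = F'_nt · A_b · n = 86.33 × 0.1963 × 8 = 135.6 kips.
Allowable strength R_n/Ω = 135.6 / 2 = 67.8 kips.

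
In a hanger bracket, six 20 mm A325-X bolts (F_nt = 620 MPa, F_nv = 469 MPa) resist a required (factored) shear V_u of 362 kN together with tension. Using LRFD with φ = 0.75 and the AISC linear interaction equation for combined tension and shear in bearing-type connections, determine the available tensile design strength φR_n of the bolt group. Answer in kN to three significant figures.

A_b = π·20²/4 = 314.2 mm²; f_rv = 362 × 1000 / (6 × 314.2) = 192 MPa.
F'_nt = 1.3 F_nt − (F_nt / φF_nv) f_rv = 1.3·620 − (620/(0.75·469))·192 = 467.5 MPa, capped at F_nt → F'_nt = 467.5 MPa.
R_n = F'_nt · A_b · n = 467.5 × 314.2 × 6 / 1000 = 881.2 kN.
Design strength φR_n = 0.75 × 881.2 = 661 kN.

661 kN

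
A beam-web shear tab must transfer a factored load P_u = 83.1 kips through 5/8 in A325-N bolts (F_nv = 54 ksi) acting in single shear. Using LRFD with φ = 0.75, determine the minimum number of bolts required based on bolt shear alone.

A_b = π·0.625²/4 = 0.3068 in².
Per-bolt design strength φR_n = 0.75 × 54 × 0.3068 × 1 = 12.43 kips.
n ≥ 83.1 / 12.43 = 6.688 → use 7 bolts.

7 bolts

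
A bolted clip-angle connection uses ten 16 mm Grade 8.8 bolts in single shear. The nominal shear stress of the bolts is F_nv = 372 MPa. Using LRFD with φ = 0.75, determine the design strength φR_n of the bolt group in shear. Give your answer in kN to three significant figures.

561 kN

A_b = π × 16² / 4 = 201.1 mm².
R_n = F_nv · A_b · n · n_s = 372 × 201.1 × 10 × 1 / 1000 = 748 kN.
Design strength φR_n = 0.75 × 748 = 561 kN.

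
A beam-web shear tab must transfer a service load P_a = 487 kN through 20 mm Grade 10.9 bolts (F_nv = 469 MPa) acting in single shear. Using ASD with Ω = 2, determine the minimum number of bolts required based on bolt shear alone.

7 bolts

A_b = π·20²/4 = 314.2 mm².
Per-bolt allowable strength R_n/Ω = 469 × 314.2 × 1 / 1000 / 2 = 73.67 kN.
n ≥ 487 / 73.67 = 6.611 → use 7 bolts.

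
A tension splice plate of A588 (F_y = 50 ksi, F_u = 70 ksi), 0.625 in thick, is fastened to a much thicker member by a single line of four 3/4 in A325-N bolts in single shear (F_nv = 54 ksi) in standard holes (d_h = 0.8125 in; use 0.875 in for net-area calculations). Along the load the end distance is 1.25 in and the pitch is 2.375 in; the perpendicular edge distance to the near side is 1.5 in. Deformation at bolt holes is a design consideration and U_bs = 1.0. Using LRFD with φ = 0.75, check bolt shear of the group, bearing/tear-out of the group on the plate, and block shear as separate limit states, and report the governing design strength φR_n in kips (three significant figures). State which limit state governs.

Bolt shear: A_b = π·0.75²/4 = 0.4418 in²; R_n = 54 × 0.4418 × 4 × 1 = 95.43 kips → 0.75 × 95.43 = 71.6 kips.
Bearing: edge l_c = 0.8438, r_n = 44.3 kips; interior l_c = 1.562, r_n = 78.75 kips; R_n = 44.3 + 3·78.75 = 280.5 kips → 210 kips.
Block shear: A_gv = 5.234, A_nv = 3.32, A_nt = 0.6641 in²; R_n = min(0.6F_uA_nv, 0.6F_yA_gv) + U_bs·F_u·A_nt = 185.9 kips → 139 kips.
Bolt shear governs: 71.6 kips.

71.6 kips (bolt shear governs)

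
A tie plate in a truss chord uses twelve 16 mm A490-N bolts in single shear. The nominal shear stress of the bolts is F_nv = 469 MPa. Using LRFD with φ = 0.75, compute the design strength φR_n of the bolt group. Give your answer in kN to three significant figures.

849 kN

A_b = π × 16² / 4 = 201.1 mm².
R_n = F_nv · A_b · n · n_s = 469 × 201.1 × 12 × 1 / 1000 = 1132 kN.
Design strength φR_n = 0.75 × 1132 = 849 kN.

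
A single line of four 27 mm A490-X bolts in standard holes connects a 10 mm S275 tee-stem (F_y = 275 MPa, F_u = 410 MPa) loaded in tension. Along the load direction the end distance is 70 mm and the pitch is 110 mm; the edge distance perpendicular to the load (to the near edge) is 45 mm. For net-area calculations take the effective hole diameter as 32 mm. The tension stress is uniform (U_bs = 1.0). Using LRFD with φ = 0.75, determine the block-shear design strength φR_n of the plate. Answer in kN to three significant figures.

Shear plane L_v = 70 + 3·110 = 400 mm; A_gv = 400 × 10 = 4000 mm².
A_nv = (400 − 3.5·32) × 10 = 2880 mm².
A_nt = (45 − 0.5·32) × 10 = 290 mm².
0.6 F_u A_nv = 708.5 kN; 0.6 F_y A_gv = 660 kN → shear yielding governs the shear term.
R_n = 660 + 1.0 × 410 × 290 / 1000 = 778.9 kN.
Design strength φR_n = 0.75 × 778.9 = 584 kN.

584 kN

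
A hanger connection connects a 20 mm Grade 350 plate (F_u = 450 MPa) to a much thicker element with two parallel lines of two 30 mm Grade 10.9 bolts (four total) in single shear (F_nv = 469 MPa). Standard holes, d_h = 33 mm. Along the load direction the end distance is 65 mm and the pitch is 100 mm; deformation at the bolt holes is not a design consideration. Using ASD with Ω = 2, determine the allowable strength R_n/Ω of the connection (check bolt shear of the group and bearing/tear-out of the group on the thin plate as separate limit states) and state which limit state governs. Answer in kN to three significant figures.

663 kN (bolt shear governs)

Bolt shear: A_b = π·30²/4 = 706.9 mm²; R_n = 469 × 706.9 × 4 × 1 / 1000 = 1326 kN → 1326 / 2 = 663 kN.
Bearing (1.5 l_c t F_u ≤ 3.0 d t F_u): upper limit = 3.0·30·20·450 / 1000 = 810 kN.
  Edge l_c = 65 − 33/2 = 48.5 → r_n = 654.8 kN; interior l_c = 100 − 33 = 67 → r_n = 810 kN.
  R_n,bearing = 2·654.8 + 2·810 = 2930 kN → 2930 / 2 = 1460 kN.
Bolt shear governs: 663 kN.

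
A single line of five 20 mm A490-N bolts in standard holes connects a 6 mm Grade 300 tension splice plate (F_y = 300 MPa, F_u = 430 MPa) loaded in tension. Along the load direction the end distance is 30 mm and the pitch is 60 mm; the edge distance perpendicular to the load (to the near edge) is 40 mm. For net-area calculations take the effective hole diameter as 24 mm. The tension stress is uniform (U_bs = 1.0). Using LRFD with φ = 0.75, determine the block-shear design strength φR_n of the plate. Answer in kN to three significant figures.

242 kN

Shear plane L_v = 30 + 4·60 = 270 mm; A_gv = 270 × 6 = 1620 mm².
A_nv = (270 − 4.5·24) × 6 = 972 mm².
A_nt = (40 − 0.5·24) × 6 = 168 mm².
0.6 F_u A_nv = 250.8 kN; 0.6 F_y A_gv = 291.6 kN → shear rupture governs the shear term.
R_n = 250.8 + 1.0 × 430 × 168 / 1000 = 323 kN.
Design strength φR_n = 0.75 × 323 = 242 kN.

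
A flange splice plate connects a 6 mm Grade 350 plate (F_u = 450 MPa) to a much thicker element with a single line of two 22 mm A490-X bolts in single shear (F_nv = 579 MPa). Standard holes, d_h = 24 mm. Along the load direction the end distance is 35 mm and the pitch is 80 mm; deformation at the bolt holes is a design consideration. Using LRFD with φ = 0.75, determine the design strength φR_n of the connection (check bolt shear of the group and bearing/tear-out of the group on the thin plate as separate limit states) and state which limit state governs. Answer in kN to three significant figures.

Bolt shear: A_b = π·22²/4 = 380.1 mm²; R_n = 579 × 380.1 × 2 × 1 / 1000 = 440.2 kN → 0.75 × 440.2 = 330 kN.
Bearing (1.2 l_c t F_u ≤ 2.4 d t F_u): upper limit = 2.4·22·6·450 / 1000 = 142.6 kN.
  Edge l_c = 35 − 24/2 = 23 → r_n = 74.52 kN; interior l_c = 80 − 24 = 56 → r_n = 142.6 kN.
  R_n,bearing = 1·74.52 + 1·142.6 = 217.1 kN → 0.75 × 217.1 = 163 kN.
Bearing governs: 163 kN.

163 kN (bearing governs)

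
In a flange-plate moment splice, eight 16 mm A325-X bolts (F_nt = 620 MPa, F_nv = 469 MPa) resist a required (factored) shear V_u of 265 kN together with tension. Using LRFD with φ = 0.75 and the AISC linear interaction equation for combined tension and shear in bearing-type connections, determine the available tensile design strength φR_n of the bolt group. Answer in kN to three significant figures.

622 kN

A_b = π·16²/4 = 201.1 mm²; f_rv = 265 × 1000 / (8 × 201.1) = 164.8 MPa.
F'_nt = 1.3 F_nt − (F_nt / φF_nv) f_rv = 1.3·620 − (620/(0.75·469))·164.8 = 515.6 MPa, capped at F_nt → F'_nt = 515.6 MPa.
R_n = F'_nt · A_b · n = 515.6 × 201.1 × 8 / 1000 = 829.4 kN.
Design strength φR_n = 0.75 × 829.4 = 622 kN.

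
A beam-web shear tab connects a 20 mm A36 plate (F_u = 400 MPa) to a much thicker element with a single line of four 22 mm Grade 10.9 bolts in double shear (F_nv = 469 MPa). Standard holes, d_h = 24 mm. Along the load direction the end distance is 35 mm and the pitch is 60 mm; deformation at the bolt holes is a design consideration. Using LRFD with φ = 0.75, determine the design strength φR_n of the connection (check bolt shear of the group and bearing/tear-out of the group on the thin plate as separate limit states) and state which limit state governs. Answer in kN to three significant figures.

943 kN (bearing governs)

Bolt shear: A_b = π·22²/4 = 380.1 mm²; R_n = 469 × 380.1 × 4 × 2 / 1000 = 1426 kN → 0.75 × 1426 = 1070 kN.
Bearing (1.2 l_c t F_u ≤ 2.4 d t F_u): upper limit = 2.4·22·20·400 / 1000 = 422.4 kN.
  Edge l_c = 35 − 24/2 = 23 → r_n = 220.8 kN; interior l_c = 60 − 24 = 36 → r_n = 345.6 kN.
  R_n,bearing = 1·220.8 + 3·345.6 = 1258 kN → 0.75 × 1258 = 943 kN.
Bearing governs: 943 kN.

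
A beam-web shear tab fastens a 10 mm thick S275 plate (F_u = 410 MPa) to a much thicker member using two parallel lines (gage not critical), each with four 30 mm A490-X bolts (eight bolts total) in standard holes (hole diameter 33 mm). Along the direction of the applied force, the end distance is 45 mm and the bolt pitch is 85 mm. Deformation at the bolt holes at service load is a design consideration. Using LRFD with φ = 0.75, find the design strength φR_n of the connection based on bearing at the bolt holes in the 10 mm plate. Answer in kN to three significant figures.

1360 kN

Per bolt r_n = 1.2 l_c t F_u ≤ 2.4 d t F_u; upper limit = 2.4 × 30 × 10 × 410 / 1000 = 295.2 kN.
Edge bolt: l_c = 45 − 33/2 = 28.5 mm → 1.2 × 28.5 × 10 × 410 / 1000 = 140.2 → r_n = 140.2 kN.
Interior bolts: l_c = 85 − 33 = 52 mm → 1.2 × 52 × 10 × 410 / 1000 = 255.8 → r_n = 255.8 kN.
R_n = 2 × 140.2 + 6 × 255.8 = 1815 kN.
Design strength φR_n = 0.75 × 1815 = 1360 kN.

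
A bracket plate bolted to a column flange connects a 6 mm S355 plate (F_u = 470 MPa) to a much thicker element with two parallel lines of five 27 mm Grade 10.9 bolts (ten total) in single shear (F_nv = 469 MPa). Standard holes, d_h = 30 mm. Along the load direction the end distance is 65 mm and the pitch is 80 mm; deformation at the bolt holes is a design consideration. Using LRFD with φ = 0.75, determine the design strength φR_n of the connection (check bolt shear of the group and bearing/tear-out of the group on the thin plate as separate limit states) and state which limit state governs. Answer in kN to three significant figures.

1270 kN (bearing governs)

Bolt shear: A_b = π·27²/4 = 572.6 mm²; R_n = 469 × 572.6 × 10 × 1 / 1000 = 2685 kN → 0.75 × 2685 = 2010 kN.
Bearing (1.2 l_c t F_u ≤ 2.4 d t F_u): upper limit = 2.4·27·6·470 / 1000 = 182.7 kN.
  Edge l_c = 65 − 30/2 = 50 → r_n = 169.2 kN; interior l_c = 80 − 30 = 50 → r_n = 169.2 kN.
  R_n,bearing = 2·169.2 + 8·169.2 = 1692 kN → 0.75 × 1692 = 1270 kN.
Bearing governs: 1270 kN.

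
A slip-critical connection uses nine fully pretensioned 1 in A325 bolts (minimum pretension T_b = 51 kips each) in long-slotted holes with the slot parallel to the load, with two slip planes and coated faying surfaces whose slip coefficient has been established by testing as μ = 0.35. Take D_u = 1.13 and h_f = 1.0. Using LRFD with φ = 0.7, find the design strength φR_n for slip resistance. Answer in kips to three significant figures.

R_n = μ · D_u · h_f · T_b · n_s · n_b = 0.35 × 1.13 × 1.0 × 51 × 2 × 9 = 363.1 kips.
Design strength φR_n = 0.7 × 363.1 = 254 kips.

254 kips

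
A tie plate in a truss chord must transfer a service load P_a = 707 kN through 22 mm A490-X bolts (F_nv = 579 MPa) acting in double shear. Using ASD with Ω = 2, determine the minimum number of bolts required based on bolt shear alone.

4 bolts

A_b = π·22²/4 = 380.1 mm².
Per-bolt allowable strength R_n/Ω = 579 × 380.1 × 2 / 1000 / 2 = 220.1 kN.
n ≥ 707 / 220.1 = 3.212 → use 4 bolts.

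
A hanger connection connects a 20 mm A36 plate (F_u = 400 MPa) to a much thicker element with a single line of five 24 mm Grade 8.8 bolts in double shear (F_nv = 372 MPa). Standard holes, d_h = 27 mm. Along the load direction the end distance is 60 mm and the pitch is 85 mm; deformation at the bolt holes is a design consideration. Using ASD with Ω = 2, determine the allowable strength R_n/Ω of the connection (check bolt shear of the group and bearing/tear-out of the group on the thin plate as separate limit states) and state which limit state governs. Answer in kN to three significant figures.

841 kN (bolt shear governs)

Bolt shear: A_b = π·24²/4 = 452.4 mm²; R_n = 372 × 452.4 × 5 × 2 / 1000 = 1683 kN → 1683 / 2 = 841 kN.
Bearing (1.2 l_c t F_u ≤ 2.4 d t F_u): upper limit = 2.4·24·20·400 / 1000 = 460.8 kN.
  Edge l_c = 60 − 27/2 = 46.5 → r_n = 446.4 kN; interior l_c = 85 − 27 = 58 → r_n = 460.8 kN.
  R_n,bearing = 1·446.4 + 4·460.8 = 2290 kN → 2290 / 2 = 1140 kN.
Bolt shear governs: 841 kN.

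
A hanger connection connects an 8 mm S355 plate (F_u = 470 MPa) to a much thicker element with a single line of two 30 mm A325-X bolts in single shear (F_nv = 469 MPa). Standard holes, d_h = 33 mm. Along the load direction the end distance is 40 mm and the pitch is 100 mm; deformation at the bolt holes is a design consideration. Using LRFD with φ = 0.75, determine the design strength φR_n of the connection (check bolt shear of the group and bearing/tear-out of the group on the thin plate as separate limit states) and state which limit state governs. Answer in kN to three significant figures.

Bolt shear: A_b = π·30²/4 = 706.9 mm²; R_n = 469 × 706.9 × 2 × 1 / 1000 = 663 kN → 0.75 × 663 = 497 kN.
Bearing (1.2 l_c t F_u ≤ 2.4 d t F_u): upper limit = 2.4·30·8·470 / 1000 = 270.7 kN.
  Edge l_c = 40 − 33/2 = 23.5 → r_n = 106 kN; interior l_c = 100 − 33 = 67 → r_n = 270.7 kN.
  R_n,bearing = 1·106 + 1·270.7 = 376.8 kN → 0.75 × 376.8 = 283 kN.
Bearing governs: 283 kN.

283 kN (bearing governs)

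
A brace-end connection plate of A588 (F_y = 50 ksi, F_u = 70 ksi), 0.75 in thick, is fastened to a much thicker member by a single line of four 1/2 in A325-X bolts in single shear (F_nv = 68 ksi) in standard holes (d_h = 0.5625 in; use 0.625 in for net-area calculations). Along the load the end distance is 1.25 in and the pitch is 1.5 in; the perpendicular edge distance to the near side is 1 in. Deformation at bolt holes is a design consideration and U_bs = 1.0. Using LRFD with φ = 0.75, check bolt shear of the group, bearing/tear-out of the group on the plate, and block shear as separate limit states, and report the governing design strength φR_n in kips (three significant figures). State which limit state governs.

Bolt shear: A_b = π·0.5²/4 = 0.1963 in²; R_n = 68 × 0.1963 × 4 × 1 = 53.41 kips → 0.75 × 53.41 = 40.1 kips.
Bearing: edge l_c = 0.9688, r_n = 61.03 kips; interior l_c = 0.9375, r_n = 59.06 kips; R_n = 61.03 + 3·59.06 = 238.2 kips → 179 kips.
Block shear: A_gv = 4.312, A_nv = 2.672, A_nt = 0.5156 in²; R_n = min(0.6F_uA_nv, 0.6F_yA_gv) + U_bs·F_u·A_nt = 148.3 kips → 111 kips.
Bolt shear governs: 40.1 kips.

40.1 kips (bolt shear governs)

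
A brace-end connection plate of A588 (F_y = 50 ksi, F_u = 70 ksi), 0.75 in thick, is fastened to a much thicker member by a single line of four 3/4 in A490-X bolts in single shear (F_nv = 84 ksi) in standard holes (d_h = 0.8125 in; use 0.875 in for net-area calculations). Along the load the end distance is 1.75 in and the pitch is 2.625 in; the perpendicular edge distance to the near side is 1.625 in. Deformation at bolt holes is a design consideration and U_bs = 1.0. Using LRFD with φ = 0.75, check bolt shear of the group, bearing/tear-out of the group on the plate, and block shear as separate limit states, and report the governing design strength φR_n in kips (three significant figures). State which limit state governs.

Bolt shear: A_b = π·0.75²/4 = 0.4418 in²; R_n = 84 × 0.4418 × 4 × 1 = 148.4 kips → 0.75 × 148.4 = 111 kips.
Bearing: edge l_c = 1.344, r_n = 84.66 kips; interior l_c = 1.812, r_n = 94.5 kips; R_n = 84.66 + 3·94.5 = 368.2 kips → 276 kips.
Block shear: A_gv = 7.219, A_nv = 4.922, A_nt = 0.8906 in²; R_n = min(0.6F_uA_nv, 0.6F_yA_gv) + U_bs·F_u·A_nt = 269.1 kips → 202 kips.
Bolt shear governs: 111 kips.

111 kips (bolt shear governs)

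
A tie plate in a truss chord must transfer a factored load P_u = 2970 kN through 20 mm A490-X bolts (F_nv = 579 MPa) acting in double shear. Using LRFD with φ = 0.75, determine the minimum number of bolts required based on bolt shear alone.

A_b = π·20²/4 = 314.2 mm².
Per-bolt design strength φR_n = 0.75 × 579 × 314.2 × 2 / 1000 = 272.8 kN.
n ≥ 2970 / 272.8 = 10.89 → use 11 bolts.

11 bolts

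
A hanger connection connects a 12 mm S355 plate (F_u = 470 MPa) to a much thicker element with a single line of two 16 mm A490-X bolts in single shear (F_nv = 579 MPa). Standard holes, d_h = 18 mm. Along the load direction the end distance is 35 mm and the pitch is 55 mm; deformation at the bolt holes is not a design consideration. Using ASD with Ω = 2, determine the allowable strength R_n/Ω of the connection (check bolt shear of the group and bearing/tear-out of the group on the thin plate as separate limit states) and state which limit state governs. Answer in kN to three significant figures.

116 kN (bolt shear governs)

Bolt shear: A_b = π·16²/4 = 201.1 mm²; R_n = 579 × 201.1 × 2 × 1 / 1000 = 232.8 kN → 232.8 / 2 = 116 kN.
Bearing (1.5 l_c t F_u ≤ 3.0 d t F_u): upper limit = 3.0·16·12·470 / 1000 = 270.7 kN.
  Edge l_c = 35 − 18/2 = 26 → r_n = 220 kN; interior l_c = 55 − 18 = 37 → r_n = 270.7 kN.
  R_n,bearing = 1·220 + 1·270.7 = 490.7 kN → 490.7 / 2 = 245 kN.
Bolt shear governs: 116 kN.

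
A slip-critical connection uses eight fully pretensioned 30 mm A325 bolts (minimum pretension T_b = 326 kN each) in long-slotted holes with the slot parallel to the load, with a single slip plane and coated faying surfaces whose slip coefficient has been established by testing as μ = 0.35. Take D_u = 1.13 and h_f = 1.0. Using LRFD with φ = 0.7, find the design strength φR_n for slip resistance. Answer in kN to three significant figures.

722 kN

R_n = μ · D_u · h_f · T_b · n_s · n_b = 0.35 × 1.13 × 1.0 × 326 × 1 × 8 = 1031 kN.
Design strength φR_n = 0.7 × 1031 = 722 kN.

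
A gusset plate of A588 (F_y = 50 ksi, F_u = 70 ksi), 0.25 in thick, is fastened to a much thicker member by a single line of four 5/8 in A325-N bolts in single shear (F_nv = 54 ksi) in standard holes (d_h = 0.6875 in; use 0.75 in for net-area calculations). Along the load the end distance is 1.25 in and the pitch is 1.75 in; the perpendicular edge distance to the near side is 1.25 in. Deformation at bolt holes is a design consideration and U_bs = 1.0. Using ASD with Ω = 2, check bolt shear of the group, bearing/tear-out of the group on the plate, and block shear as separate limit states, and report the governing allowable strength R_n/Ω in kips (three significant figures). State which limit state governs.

28 kips (block shear governs)

Bolt shear: A_b = π·0.625²/4 = 0.3068 in²; R_n = 54 × 0.3068 × 4 × 1 = 66.27 kips → 66.27 / 2 = 33.1 kips.
Bearing: edge l_c = 0.9062, r_n = 19.03 kips; interior l_c = 1.062, r_n = 22.31 kips; R_n = 19.03 + 3·22.31 = 85.97 kips → 43 kips.
Block shear: A_gv = 1.625, A_nv = 0.9688, A_nt = 0.2188 in²; R_n = min(0.6F_uA_nv, 0.6F_yA_gv) + U_bs·F_u·A_nt = 56 kips → 28 kips.
Block shear governs: 28 kips.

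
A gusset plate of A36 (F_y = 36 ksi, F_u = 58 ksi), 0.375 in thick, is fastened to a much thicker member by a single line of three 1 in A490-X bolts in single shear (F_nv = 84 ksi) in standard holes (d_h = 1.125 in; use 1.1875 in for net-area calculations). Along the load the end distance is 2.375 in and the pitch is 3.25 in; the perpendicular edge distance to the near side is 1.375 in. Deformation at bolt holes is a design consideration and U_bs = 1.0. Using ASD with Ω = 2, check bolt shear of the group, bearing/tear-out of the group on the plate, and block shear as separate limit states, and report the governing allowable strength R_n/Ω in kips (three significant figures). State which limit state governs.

Bolt shear: A_b = π·1²/4 = 0.7854 in²; R_n = 84 × 0.7854 × 3 × 1 = 197.9 kips → 197.9 / 2 = 99 kips.
Bearing: edge l_c = 1.812, r_n = 47.31 kips; interior l_c = 2.125, r_n = 52.2 kips; R_n = 47.31 + 2·52.2 = 151.7 kips → 75.9 kips.
Block shear: A_gv = 3.328, A_nv = 2.215, A_nt = 0.293 in²; R_n = min(0.6F_uA_nv, 0.6F_yA_gv) + U_bs·F_u·A_nt = 88.88 kips → 44.4 kips.
Block shear governs: 44.4 kips.

44.4 kips (block shear governs)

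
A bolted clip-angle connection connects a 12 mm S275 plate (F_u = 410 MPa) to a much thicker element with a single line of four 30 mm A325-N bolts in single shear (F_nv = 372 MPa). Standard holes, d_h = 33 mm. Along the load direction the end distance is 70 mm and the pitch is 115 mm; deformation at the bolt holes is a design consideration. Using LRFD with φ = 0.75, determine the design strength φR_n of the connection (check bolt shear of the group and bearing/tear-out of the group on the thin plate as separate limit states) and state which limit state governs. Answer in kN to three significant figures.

Bolt shear: A_b = π·30²/4 = 706.9 mm²; R_n = 372 × 706.9 × 4 × 1 / 1000 = 1052 kN → 0.75 × 1052 = 789 kN.
Bearing (1.2 l_c t F_u ≤ 2.4 d t F_u): upper limit = 2.4·30·12·410 / 1000 = 354.2 kN.
  Edge l_c = 70 − 33/2 = 53.5 → r_n = 315.9 kN; interior l_c = 115 − 33 = 82 → r_n = 354.2 kN.
  R_n,bearing = 1·315.9 + 3·354.2 = 1379 kN → 0.75 × 1379 = 1030 kN.
Bolt shear governs: 789 kN.

789 kN (bolt shear governs)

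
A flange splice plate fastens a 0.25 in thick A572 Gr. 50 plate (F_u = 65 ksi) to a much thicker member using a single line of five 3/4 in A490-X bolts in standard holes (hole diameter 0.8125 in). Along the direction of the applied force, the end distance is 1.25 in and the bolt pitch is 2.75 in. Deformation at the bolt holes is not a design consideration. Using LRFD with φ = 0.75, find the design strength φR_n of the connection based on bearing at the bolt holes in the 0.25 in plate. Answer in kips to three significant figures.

Per bolt r_n = 1.5 l_c t F_u ≤ 3.0 d t F_u; upper limit = 3.0 × 0.75 × 0.25 × 65 = 36.56 kips.
Edge bolt: l_c = 1.25 − 0.8125/2 = 0.8438 in → 1.5 × 0.8438 × 0.25 × 65 = 20.57 → r_n = 20.57 kips.
Interior bolts: l_c = 2.75 − 0.8125 = 1.938 in → 1.5 × 1.938 × 0.25 × 65 = 47.23 → r_n = 36.56 kips.
R_n = 1 × 20.57 + 4 × 36.56 = 166.8 kips.
Design strength φR_n = 0.75 × 166.8 = 125 kips.

125 kips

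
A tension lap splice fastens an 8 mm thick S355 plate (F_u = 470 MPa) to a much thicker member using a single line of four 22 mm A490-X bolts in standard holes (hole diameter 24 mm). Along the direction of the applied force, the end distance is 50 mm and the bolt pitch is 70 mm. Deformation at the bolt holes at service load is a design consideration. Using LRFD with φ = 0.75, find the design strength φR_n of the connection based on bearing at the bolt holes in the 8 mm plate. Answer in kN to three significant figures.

Per bolt r_n = 1.2 l_c t F_u ≤ 2.4 d t F_u; upper limit = 2.4 × 22 × 8 × 470 / 1000 = 198.5 kN.
Edge bolt: l_c = 50 − 24/2 = 38 mm → 1.2 × 38 × 8 × 470 / 1000 = 171.5 → r_n = 171.5 kN.
Interior bolts: l_c = 70 − 24 = 46 mm → 1.2 × 46 × 8 × 470 / 1000 = 207.6 → r_n = 198.5 kN.
R_n = 1 × 171.5 + 3 × 198.5 = 767 kN.
Design strength φR_n = 0.75 × 767 = 575 kN.

575 kN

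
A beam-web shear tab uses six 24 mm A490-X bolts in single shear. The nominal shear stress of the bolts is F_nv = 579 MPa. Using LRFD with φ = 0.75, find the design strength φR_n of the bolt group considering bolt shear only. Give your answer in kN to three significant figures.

1180 kN

A_b = π × 24² / 4 = 452.4 mm².
R_n = F_nv · A_b · n · n_s = 579 × 452.4 × 6 × 1 / 1000 = 1572 kN.
Design strength φR_n = 0.75 × 1572 = 1180 kN.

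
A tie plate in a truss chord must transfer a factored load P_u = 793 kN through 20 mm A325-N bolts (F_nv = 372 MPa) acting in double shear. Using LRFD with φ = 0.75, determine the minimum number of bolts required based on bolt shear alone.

A_b = π·20²/4 = 314.2 mm².
Per-bolt design strength φR_n = 0.75 × 372 × 314.2 × 2 / 1000 = 175.3 kN.
n ≥ 793 / 175.3 = 4.524 → use 5 bolts.

5 bolts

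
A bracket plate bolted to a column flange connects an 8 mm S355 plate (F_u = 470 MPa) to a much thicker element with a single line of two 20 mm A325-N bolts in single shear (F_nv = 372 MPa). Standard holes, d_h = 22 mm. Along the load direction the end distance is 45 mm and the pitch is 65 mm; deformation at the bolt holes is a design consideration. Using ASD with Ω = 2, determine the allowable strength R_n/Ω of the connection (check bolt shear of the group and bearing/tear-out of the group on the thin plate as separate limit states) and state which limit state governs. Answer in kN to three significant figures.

117 kN (bolt shear governs)

Bolt shear: A_b = π·20²/4 = 314.2 mm²; R_n = 372 × 314.2 × 2 × 1 / 1000 = 233.7 kN → 233.7 / 2 = 117 kN.
Bearing (1.2 l_c t F_u ≤ 2.4 d t F_u): upper limit = 2.4·20·8·470 / 1000 = 180.5 kN.
  Edge l_c = 45 − 22/2 = 34 → r_n = 153.4 kN; interior l_c = 65 − 22 = 43 → r_n = 180.5 kN.
  R_n,bearing = 1·153.4 + 1·180.5 = 333.9 kN → 333.9 / 2 = 167 kN.
Bolt shear governs: 117 kN.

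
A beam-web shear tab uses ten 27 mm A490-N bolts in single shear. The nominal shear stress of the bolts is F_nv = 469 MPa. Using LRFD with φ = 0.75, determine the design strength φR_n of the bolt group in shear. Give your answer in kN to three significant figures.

2010 kN

A_b = π × 27² / 4 = 572.6 mm².
R_n = F_nv · A_b · n · n_s = 469 × 572.6 × 10 × 1 / 1000 = 2685 kN.
Design strength φR_n = 0.75 × 2685 = 2010 kN.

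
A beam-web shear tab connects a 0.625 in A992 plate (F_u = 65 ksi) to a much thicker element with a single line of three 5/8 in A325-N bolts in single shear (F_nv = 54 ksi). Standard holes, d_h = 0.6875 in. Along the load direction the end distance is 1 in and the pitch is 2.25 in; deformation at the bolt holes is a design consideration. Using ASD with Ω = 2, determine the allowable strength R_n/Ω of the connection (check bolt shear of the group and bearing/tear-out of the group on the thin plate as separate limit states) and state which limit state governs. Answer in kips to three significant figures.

24.9 kips (bolt shear governs)

Bolt shear: A_b = π·0.625²/4 = 0.3068 in²; R_n = 54 × 0.3068 × 3 × 1 = 49.7 kips → 49.7 / 2 = 24.9 kips.
Bearing (1.2 l_c t F_u ≤ 2.4 d t F_u): upper limit = 2.4·0.625·0.625·65 = 60.94 kips.
  Edge l_c = 1 − 0.6875/2 = 0.6562 → r_n = 31.99 kips; interior l_c = 2.25 − 0.6875 = 1.562 → r_n = 60.94 kips.
  R_n,bearing = 1·31.99 + 2·60.94 = 153.9 kips → 153.9 / 2 = 76.9 kips.
Bolt shear governs: 24.9 kips.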